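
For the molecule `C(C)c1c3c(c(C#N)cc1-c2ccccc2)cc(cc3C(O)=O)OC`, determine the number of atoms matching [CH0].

The query [CH0] means: aliphatic carbon with no attached hydrogen.
Check the 25 heavy atoms by environment: 8× c (aromatic, H0) → no; 8× c (aromatic, H1) → no; 1× C (H2) → no; 2× C (H3) → no; 2× C (H0) → match; 2× O (H0) → no; 1× O (H1) → no; 1× N (H0) → no.
That gives 2 matching atoms.

2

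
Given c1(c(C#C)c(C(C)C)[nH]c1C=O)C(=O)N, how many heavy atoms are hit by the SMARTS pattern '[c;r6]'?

Check the 15 heavy atoms by environment: 1× n (aromatic, in 5-ring) → no; 4× c (aromatic, in 5-ring) → no; 7× C (acyclic) → no; 2× O (acyclic) → no; 1× N (acyclic) → no.
No environment satisfies the query, so 0 matching atoms.

0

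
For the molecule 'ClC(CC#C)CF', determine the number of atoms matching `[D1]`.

3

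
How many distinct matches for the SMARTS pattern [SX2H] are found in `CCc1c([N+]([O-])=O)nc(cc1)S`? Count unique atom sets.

1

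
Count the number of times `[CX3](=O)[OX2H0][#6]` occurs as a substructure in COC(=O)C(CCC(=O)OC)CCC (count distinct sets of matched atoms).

2

[CX3](=O)[OX2H0][#6] is the SMARTS for an ester: a carbonyl carbon bonded to an oxygen that is itself bonded to carbon (no H on that O).
The molecule carries 2 separate instances of a methyl-ester group (-C(=O)OCH3) meeting every constraint; each maps to a distinct set of atoms, giving 2 matches.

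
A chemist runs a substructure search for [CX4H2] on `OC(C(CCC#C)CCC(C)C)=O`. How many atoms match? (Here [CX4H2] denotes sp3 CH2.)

4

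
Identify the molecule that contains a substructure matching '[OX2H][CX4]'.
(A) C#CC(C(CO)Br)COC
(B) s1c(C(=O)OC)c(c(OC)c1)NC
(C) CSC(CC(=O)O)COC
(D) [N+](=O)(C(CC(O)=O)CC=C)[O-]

[OX2H][CX4] describes a hydroxyl oxygen bound to an sp3 (X4) carbon (an aliphatic alcohol).
(A) contains a hydroxyl group (-OH), which satisfies every atom and bond constraint.
(B) has a methoxy ether (-OCH3) but the oxygen has H0 (ether), not H1.
(C) has a carboxylic acid group (-C(=O)OH) but the -OH is on a CX3 carbonyl carbon, not a CX4 carbon.
(D) has a carboxylic acid group (-C(=O)OH) but the -OH is on a CX3 carbonyl carbon, not a CX4 carbon.
So the answer is (A).

A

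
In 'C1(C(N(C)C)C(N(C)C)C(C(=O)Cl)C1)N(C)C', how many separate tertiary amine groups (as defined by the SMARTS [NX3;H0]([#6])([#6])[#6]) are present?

3

[NX3;H0]([#6])([#6])[#6] is the SMARTS for a tertiary amine: a trivalent nitrogen with no H, bonded to three carbons.
The molecule carries 3 separate instances of a dimethylamino group (-N(CH3)2) meeting every constraint; each maps to a distinct set of atoms, giving 3 matches.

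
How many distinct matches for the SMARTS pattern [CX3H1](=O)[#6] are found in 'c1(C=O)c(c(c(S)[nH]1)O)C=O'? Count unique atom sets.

[CX3H1](=O)[#6] is the SMARTS for an aldehyde: an sp2 carbon with one H, double-bonded to O and single-bonded to carbon.
The molecule carries 2 separate instances of an aldehyde (-CHO) meeting every constraint; each maps to a distinct set of atoms, giving 2 matches.

2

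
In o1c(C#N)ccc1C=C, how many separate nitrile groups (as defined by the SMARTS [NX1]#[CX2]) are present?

1

[NX1]#[CX2] is the SMARTS for a nitrile: a nitrogen triple-bonded to a two-connected carbon.
Exactly one fragment in the molecule meets all constraints, giving 1 match.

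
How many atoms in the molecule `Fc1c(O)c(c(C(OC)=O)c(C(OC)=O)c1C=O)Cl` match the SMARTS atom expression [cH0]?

The query [cH0] means: aromatic carbon with no attached hydrogen (substituted or ring-fusion).
Check the 19 heavy atoms by environment: 6× c (aromatic, H0) → match; 1× F (H0) → no; 1× Cl (H0) → no; 1× C (H1) → no; 5× O (H0) → no; 1× O (H1) → no; 2× C (H0) → no; 2× C (H3) → no.
That gives 6 matching atoms.

6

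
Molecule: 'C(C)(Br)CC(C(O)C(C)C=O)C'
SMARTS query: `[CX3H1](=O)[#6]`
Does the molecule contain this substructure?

Yes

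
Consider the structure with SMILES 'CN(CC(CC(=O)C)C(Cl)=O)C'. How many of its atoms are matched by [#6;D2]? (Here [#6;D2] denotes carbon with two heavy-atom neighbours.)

The query [#6;D2] means: any carbon bonded to exactly two heavy atoms.
Check the 12 heavy atoms by environment: 2× C (D2) → match; 3× C (D3) → no; 2× O (D1) → no; 3× C (D1) → no; 1× N (D3) → no; 1× Cl (D1) → no.
That gives 2 matching atoms.

2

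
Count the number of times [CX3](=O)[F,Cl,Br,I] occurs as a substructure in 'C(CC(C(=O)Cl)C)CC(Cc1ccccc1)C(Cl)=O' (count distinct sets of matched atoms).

2

[CX3](=O)[F,Cl,Br,I] is the SMARTS for an acyl halide: a carbonyl carbon bonded to a halogen.
The molecule carries 2 separate instances of an acyl chloride (-C(=O)Cl) meeting every constraint; each maps to a distinct set of atoms, giving 2 matches.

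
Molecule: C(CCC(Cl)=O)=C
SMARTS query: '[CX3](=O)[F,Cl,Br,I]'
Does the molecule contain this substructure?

Yes

The pattern [CX3](=O)[F,Cl,Br,I] describes a carbonyl carbon bonded to a halogen — an acyl halide.
The molecule carries an acyl chloride (-C(=O)Cl), whose atoms satisfy every constraint of the query, so the pattern matches.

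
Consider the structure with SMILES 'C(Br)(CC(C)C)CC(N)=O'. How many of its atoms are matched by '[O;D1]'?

1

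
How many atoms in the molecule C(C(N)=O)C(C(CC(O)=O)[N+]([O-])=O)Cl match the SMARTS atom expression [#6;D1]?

The query [#6;D1] means: carbon bonded to exactly one heavy atom.
Check the 14 heavy atoms by environment: 2× C (D2) → no; 4× C (D3) → no; 4× O (D1) → no; 1× Cl (D1) → no; 1× N (D1) → no; 1× N (charge +1, D3) → no; 1× O (charge -1, D1) → no.
No environment satisfies the query, so 0 matching atoms.

0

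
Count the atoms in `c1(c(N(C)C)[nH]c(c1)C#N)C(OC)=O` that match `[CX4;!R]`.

Check the 14 heavy atoms by environment: 1× n (aromatic, X3, in 5-ring) → no; 4× c (aromatic, X3, in 5-ring) → no; 1× N (X3, acyclic) → no; 3× C (X4, acyclic) → match; 1× C (X2, acyclic) → no; 1× N (X1, acyclic) → no; 1× C (X3, acyclic) → no; 1× O (X1, acyclic) → no; 1× O (X2, acyclic) → no.
That gives 3 matching atoms.

3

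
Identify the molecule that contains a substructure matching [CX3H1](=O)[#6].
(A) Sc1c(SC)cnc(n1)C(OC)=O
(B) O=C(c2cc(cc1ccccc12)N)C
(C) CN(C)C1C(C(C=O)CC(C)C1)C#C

C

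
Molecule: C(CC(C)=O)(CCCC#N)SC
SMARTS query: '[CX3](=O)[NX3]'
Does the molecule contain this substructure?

The pattern [CX3](=O)[NX3] describes a carbonyl carbon bonded to a trivalent nitrogen — an amide.
The closest candidate here is a nitrile (-C#N), but the nitrile N is NX1 (triple-bonded), not NX3. No other fragment satisfies the full query, so there is no match.

No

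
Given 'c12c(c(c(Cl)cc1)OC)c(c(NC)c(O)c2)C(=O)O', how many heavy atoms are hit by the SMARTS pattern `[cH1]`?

The query [cH1] means: aromatic carbon bearing exactly one hydrogen.
Check the 19 heavy atoms by environment: 7× c (aromatic, H0) → no; 3× c (aromatic, H1) → match; 1× C (H0) → no; 2× O (H0) → no; 2× O (H1) → no; 1× N (H1) → no; 2× C (H3) → no; 1× Cl (H0) → no.
That gives 3 matching atoms.

3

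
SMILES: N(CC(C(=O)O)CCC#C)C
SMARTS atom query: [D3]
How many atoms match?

2

The query [D3] means: atom with exactly three heavy-atom neighbours.
Check the 11 heavy atoms by environment: 4× C (D2) → no; 2× C (D3) → match; 2× C (D1) → no; 1× N (D2) → no; 2× O (D1) → no.
That gives 2 matching atoms.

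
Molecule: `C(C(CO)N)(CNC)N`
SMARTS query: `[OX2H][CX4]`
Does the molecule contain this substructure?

Yes

The pattern [OX2H][CX4] describes a hydroxyl oxygen bound to an sp3 (X4) carbon — an aliphatic alcohol.
The molecule carries a hydroxyl group (-OH), whose atoms satisfy every constraint of the query, so the pattern matches.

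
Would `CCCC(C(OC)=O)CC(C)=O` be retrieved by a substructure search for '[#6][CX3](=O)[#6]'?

Yes

The pattern [#6][CX3](=O)[#6] describes a carbonyl carbon (no H) flanked by two carbons — a ketone.
The molecule carries an acetyl/ketone group (-C(=O)CH3), whose atoms satisfy every constraint of the query, so the pattern matches.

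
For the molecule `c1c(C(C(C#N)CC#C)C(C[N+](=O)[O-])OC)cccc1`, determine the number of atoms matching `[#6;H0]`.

3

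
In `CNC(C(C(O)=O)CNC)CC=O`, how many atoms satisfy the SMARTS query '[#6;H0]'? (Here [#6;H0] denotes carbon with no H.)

1

Check the 13 heavy atoms by environment: 2× C (H2) → no; 3× C (H1) → no; 2× O (H0) → no; 1× C (H0) → match; 1× O (H1) → no; 2× N (H1) → no; 2× C (H3) → no.
That gives 1 matching atom.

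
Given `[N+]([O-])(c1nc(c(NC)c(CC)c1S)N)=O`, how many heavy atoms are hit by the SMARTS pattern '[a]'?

6

The query [a] means: a matches any aromatic atom.
Check the 15 heavy atoms by environment: 1× n (aromatic) → match; 5× c (aromatic) → match; 1× S → no; 2× N → no; 3× C → no; 1× N (charge +1) → no; 1× O (charge -1) → no; 1× O → no.
Summing the matching environments: 1 + 5 = 6 matching atoms.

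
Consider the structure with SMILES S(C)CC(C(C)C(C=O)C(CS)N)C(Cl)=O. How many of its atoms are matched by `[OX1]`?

2

Check the 16 heavy atoms by environment: 8× C (X4) → no; 2× C (X3) → no; 2× O (X1) → match; 1× N (X3) → no; 2× S (X2) → no; 1× Cl (X1) → no.
That gives 2 matching atoms.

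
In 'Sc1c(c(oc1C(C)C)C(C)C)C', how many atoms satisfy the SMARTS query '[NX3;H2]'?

0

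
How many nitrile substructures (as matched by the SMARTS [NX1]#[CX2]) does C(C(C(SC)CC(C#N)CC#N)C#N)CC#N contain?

[NX1]#[CX2] is the SMARTS for a nitrile: a nitrogen triple-bonded to a two-connected carbon.
The molecule carries 4 separate instances of a nitrile (-C#N) meeting every constraint; each maps to a distinct set of atoms, giving 4 matches.

4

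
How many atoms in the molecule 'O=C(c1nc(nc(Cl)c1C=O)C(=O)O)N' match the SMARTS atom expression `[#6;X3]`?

7

The query [#6;X3] means: any carbon (aromatic or not) with three total connections.
Check the 15 heavy atoms by environment: 2× n (aromatic, X2) → no; 4× c (aromatic, X3) → match; 1× Cl (X1) → no; 3× C (X3) → match; 3× O (X1) → no; 1× O (X2) → no; 1× N (X3) → no.
Summing the matching environments: 4 + 3 = 7 matching atoms.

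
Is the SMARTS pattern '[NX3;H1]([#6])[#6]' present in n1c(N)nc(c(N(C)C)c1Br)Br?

No

The pattern [NX3;H1]([#6])[#6] describes a trivalent nitrogen with one H, bonded to two carbons — a secondary amine.
The closest candidate here is a dimethylamino group (-N(CH3)2), but the nitrogen has H0, not H1. No other fragment satisfies the full query, so there is no match.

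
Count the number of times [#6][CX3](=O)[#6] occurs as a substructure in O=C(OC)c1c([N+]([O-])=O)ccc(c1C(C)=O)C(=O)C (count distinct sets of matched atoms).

2

[#6][CX3](=O)[#6] is the SMARTS for a ketone: a carbonyl carbon (no H) flanked by two carbons.
The molecule carries 2 separate instances of an acetyl/ketone group (-C(=O)CH3) meeting every constraint; each maps to a distinct set of atoms, giving 2 matches.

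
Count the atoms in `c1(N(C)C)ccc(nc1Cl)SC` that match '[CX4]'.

The query [CX4] means: C with X4: aliphatic carbon with exactly 4 total connections (bonds + H).
Check the 12 heavy atoms by environment: 1× n (aromatic, X2) → no; 5× c (aromatic, X3) → no; 1× Cl (X1) → no; 1× N (X3) → no; 3× C (X4) → match; 1× S (X2) → no.
That gives 3 matching atoms.

3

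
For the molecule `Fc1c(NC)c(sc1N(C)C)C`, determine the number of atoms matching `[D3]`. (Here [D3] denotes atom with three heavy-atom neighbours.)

5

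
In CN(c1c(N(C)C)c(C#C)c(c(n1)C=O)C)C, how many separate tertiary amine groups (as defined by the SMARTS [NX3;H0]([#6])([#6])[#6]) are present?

[NX3;H0]([#6])([#6])[#6] is the SMARTS for a tertiary amine: a trivalent nitrogen with no H, bonded to three carbons.
The molecule carries 2 separate instances of a dimethylamino group (-N(CH3)2) meeting every constraint; each maps to a distinct set of atoms, giving 2 matches.

2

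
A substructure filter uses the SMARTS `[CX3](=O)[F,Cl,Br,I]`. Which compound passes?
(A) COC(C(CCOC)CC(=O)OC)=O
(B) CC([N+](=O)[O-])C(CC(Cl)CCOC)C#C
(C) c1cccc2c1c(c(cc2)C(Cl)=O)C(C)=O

C

[CX3](=O)[F,Cl,Br,I] describes a carbonyl carbon bonded to a halogen (an acyl halide).
(A) has a methyl-ester group (-C(=O)OCH3) but the carbonyl is bonded to -O-C, not to a halogen.
(B) has a chloro substituent but the Cl is not on a carbonyl carbon.
(C) contains an acyl chloride (-C(=O)Cl), which satisfies every atom and bond constraint.
So the answer is (C).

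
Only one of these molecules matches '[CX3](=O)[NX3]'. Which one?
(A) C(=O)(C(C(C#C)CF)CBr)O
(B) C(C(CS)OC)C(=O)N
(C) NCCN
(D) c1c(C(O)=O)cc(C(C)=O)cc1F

[CX3](=O)[NX3] describes a carbonyl carbon bonded to a trivalent nitrogen (an amide).
(A) has a carboxylic acid group (-C(=O)OH) but the carbonyl is bonded to O, not to an NX3 nitrogen.
(B) contains a primary amide (-C(=O)NH2), which satisfies every atom and bond constraint.
(C) has a primary amino group (-NH2) but the -NH2 is not attached to a carbonyl carbon.
(D) has a carboxylic acid group (-C(=O)OH) but the carbonyl is bonded to O, not to an NX3 nitrogen.
So the answer is (B).

B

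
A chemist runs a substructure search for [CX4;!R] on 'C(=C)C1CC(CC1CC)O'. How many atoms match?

Check the 10 heavy atoms by environment: 5× C (X4, in 5-ring) → no; 1× O (X2, acyclic) → no; 2× C (X4, acyclic) → match; 2× C (X3, acyclic) → no.
That gives 2 matching atoms.

2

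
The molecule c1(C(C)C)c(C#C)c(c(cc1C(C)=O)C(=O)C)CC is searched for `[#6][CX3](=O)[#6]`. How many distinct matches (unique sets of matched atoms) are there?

2

[#6][CX3](=O)[#6] is the SMARTS for a ketone: a carbonyl carbon (no H) flanked by two carbons.
The molecule carries 2 separate instances of an acetyl/ketone group (-C(=O)CH3) meeting every constraint; each maps to a distinct set of atoms, giving 2 matches.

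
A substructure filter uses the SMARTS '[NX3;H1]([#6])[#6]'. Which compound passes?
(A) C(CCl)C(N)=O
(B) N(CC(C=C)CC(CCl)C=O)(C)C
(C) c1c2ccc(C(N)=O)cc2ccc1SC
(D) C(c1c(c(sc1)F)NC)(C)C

D

[NX3;H1]([#6])[#6] describes a trivalent nitrogen with one H, bonded to two carbons (a secondary amine).
(A) has a primary amide (-C(=O)NH2) but the -C(=O)NH2 nitrogen has H2, not H1.
(B) has a dimethylamino group (-N(CH3)2) but the nitrogen has H0, not H1.
(C) has a primary amide (-C(=O)NH2) but the -C(=O)NH2 nitrogen has H2, not H1.
(D) contains an N-methylamino group (-NHCH3), which satisfies every atom and bond constraint.
So the answer is (D).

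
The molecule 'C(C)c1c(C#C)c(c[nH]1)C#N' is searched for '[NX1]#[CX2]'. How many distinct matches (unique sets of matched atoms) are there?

1

[NX1]#[CX2] is the SMARTS for a nitrile: a nitrogen triple-bonded to a two-connected carbon.
Exactly one fragment in the molecule meets all constraints, giving 1 match.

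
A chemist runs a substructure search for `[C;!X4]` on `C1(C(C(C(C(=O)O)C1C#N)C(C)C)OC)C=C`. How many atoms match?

4

The query [C;!X4] means: aliphatic carbon that does not have four total connections.
Check the 17 heavy atoms by environment: 9× C (X4) → no; 1× C (X2) → match; 1× N (X1) → no; 3× C (X3) → match; 1× O (X1) → no; 2× O (X2) → no.
Summing the matching environments: 1 + 3 = 4 matching atoms.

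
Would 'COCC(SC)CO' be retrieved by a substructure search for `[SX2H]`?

No

The pattern [SX2H] describes an aliphatic sulfur with two connections, one being H — a thiol.
The closest candidate here is a hydroxyl group (-OH), but it is an -OH, not an -SH. No other fragment satisfies the full query, so there is no match.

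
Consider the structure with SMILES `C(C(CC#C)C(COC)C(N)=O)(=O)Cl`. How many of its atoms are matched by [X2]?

Check the 14 heavy atoms by environment: 5× C (X4) → no; 2× C (X2) → match; 2× C (X3) → no; 2× O (X1) → no; 1× N (X3) → no; 1× O (X2) → match; 1× Cl (X1) → no.
Summing the matching environments: 2 + 1 = 3 matching atoms.

3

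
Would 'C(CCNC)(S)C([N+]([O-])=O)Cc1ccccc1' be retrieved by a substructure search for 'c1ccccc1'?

Yes

The pattern c1ccccc1 describes six aromatic carbons in a ring — a benzene ring.
The molecule carries a phenyl ring, whose atoms satisfy every constraint of the query, so the pattern matches.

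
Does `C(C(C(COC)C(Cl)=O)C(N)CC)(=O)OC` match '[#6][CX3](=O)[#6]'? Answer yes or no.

The pattern [#6][CX3](=O)[#6] describes a carbonyl carbon (no H) flanked by two carbons — a ketone.
The closest candidate here is a methyl-ester group (-C(=O)OCH3), but one neighbour of the carbonyl carbon is O, not C. No other fragment satisfies the full query, so there is no match.

No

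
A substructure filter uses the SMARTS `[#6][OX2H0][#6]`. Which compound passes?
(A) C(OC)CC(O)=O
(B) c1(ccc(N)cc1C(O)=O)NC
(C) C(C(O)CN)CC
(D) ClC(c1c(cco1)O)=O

A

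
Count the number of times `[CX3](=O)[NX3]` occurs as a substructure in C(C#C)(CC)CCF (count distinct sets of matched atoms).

0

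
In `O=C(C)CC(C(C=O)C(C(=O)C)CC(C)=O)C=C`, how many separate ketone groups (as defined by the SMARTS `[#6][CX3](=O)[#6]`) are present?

3

[#6][CX3](=O)[#6] is the SMARTS for a ketone: a carbonyl carbon (no H) flanked by two carbons.
The molecule carries 3 separate instances of an acetyl/ketone group (-C(=O)CH3) meeting every constraint; each maps to a distinct set of atoms, giving 3 matches.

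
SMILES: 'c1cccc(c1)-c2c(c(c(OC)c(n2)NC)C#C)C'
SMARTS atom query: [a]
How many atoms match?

12

Check the 19 heavy atoms by environment: 1× n (aromatic) → match; 11× c (aromatic) → match; 1× N → no; 5× C → no; 1× O → no.
Summing the matching environments: 1 + 11 = 12 matching atoms.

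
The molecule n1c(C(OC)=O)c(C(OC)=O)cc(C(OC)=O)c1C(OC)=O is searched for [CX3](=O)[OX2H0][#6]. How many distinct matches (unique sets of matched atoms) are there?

[CX3](=O)[OX2H0][#6] is the SMARTS for an ester: a carbonyl carbon bonded to an oxygen that is itself bonded to carbon (no H on that O).
The molecule carries 4 separate instances of a methyl-ester group (-C(=O)OCH3) meeting every constraint; each maps to a distinct set of atoms, giving 4 matches.

4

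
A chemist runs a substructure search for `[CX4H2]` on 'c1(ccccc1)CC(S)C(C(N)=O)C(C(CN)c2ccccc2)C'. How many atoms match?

2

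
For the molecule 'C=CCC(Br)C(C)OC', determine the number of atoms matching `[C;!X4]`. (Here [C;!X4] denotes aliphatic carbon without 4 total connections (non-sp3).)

2

Check the 9 heavy atoms by environment: 5× C (X4) → no; 2× C (X3) → match; 1× Br (X1) → no; 1× O (X2) → no.
That gives 2 matching atoms.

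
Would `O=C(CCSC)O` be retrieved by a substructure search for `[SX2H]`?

No

The pattern [SX2H] describes an aliphatic sulfur with two connections, one being H — a thiol.
The closest candidate here is a methylthio ether (-SCH3), but the sulfur has H0 (bonded to two carbons), not H1. No other fragment satisfies the full query, so there is no match.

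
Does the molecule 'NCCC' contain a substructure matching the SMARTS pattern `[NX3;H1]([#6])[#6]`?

No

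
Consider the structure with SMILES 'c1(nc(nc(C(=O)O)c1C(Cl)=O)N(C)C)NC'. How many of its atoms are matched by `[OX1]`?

The query [OX1] means: aliphatic oxygen with one total connection — typically a carbonyl =O or an oxide.
Check the 17 heavy atoms by environment: 2× n (aromatic, X2) → no; 4× c (aromatic, X3) → no; 2× C (X3) → no; 2× O (X1) → match; 1× O (X2) → no; 1× Cl (X1) → no; 2× N (X3) → no; 3× C (X4) → no.
That gives 2 matching atoms.

2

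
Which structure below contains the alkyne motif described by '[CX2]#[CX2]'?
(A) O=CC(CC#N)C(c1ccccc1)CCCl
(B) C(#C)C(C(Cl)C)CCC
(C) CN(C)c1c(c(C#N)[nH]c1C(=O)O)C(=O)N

B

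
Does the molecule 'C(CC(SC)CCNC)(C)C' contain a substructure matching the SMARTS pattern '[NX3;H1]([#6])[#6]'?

Yes

The pattern [NX3;H1]([#6])[#6] describes a trivalent nitrogen with one H, bonded to two carbons — a secondary amine.
The molecule carries an N-methylamino group (-NHCH3), whose atoms satisfy every constraint of the query, so the pattern matches.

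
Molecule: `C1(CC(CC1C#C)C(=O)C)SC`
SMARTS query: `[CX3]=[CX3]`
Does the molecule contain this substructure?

No

The pattern [CX3]=[CX3] describes a non-aromatic C=C double bond between two sp2 carbons — an alkene.
The closest candidate here is an ethynyl group (-C#CH), but the C-C bond is a triple bond, not a double bond. No other fragment satisfies the full query, so there is no match.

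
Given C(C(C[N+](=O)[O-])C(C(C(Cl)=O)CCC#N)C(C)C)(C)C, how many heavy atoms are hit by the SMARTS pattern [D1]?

9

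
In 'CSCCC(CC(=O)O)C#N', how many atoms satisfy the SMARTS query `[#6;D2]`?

Check the 11 heavy atoms by environment: 4× C (D2) → match; 2× C (D3) → no; 2× O (D1) → no; 1× S (D2) → no; 1× C (D1) → no; 1× N (D1) → no.
That gives 4 matching atoms.

4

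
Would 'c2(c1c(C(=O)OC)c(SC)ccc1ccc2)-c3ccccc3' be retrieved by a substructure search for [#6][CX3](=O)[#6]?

No

The pattern [#6][CX3](=O)[#6] describes a carbonyl carbon (no H) flanked by two carbons — a ketone.
The closest candidate here is a methyl-ester group (-C(=O)OCH3), but one neighbour of the carbonyl carbon is O, not C. No other fragment satisfies the full query, so there is no match.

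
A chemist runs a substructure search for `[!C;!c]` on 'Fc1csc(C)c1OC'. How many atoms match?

The query [!C;!c] means: neither aliphatic nor aromatic carbon — same as [!#6].
Check the 9 heavy atoms by environment: 1× s (aromatic) → match; 4× c (aromatic) → no; 1× O → match; 2× C → no; 1× F → match.
Summing the matching environments: 1 + 1 + 1 = 3 matching atoms.

3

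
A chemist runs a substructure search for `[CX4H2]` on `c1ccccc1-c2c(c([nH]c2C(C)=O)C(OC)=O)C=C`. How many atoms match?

0

The query [CX4H2] means: sp3 carbon (X4) with exactly two hydrogens.
Check the 20 heavy atoms by environment: 1× n (aromatic, H1, X3) → no; 5× c (aromatic, H0, X3) → no; 5× c (aromatic, H1, X3) → no; 2× C (H0, X3) → no; 2× O (H0, X1) → no; 1× O (H0, X2) → no; 2× C (H3, X4) → no; 1× C (H1, X3) → no; 1× C (H2, X3) → no.
No environment satisfies the query, so 0 matching atoms.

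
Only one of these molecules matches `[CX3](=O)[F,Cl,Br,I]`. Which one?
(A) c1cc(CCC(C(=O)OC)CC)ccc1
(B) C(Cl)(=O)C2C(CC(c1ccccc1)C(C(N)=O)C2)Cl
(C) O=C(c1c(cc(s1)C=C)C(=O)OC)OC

B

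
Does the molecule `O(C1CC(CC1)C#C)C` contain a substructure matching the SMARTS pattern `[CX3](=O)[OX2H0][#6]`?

The pattern [CX3](=O)[OX2H0][#6] describes a carbonyl carbon bonded to an oxygen that is itself bonded to carbon (no H on that O) — an ester.
The closest candidate here is a methoxy ether (-OCH3), but the ether oxygen is not adjacent to a C=O carbon. No other fragment satisfies the full query, so there is no match.

No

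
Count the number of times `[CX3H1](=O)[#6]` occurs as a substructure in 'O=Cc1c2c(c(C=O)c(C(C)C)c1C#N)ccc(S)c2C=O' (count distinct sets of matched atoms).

[CX3H1](=O)[#6] is the SMARTS for an aldehyde: an sp2 carbon with one H, double-bonded to O and single-bonded to carbon.
The molecule carries 3 separate instances of an aldehyde (-CHO) meeting every constraint; each maps to a distinct set of atoms, giving 3 matches.

3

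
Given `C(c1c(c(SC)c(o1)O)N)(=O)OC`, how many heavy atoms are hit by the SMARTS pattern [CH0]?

The query [CH0] means: aliphatic carbon with no attached hydrogen.
Check the 13 heavy atoms by environment: 1× o (aromatic, H0) → no; 4× c (aromatic, H0) → no; 1× N (H2) → no; 1× S (H0) → no; 2× C (H3) → no; 1× C (H0) → match; 2× O (H0) → no; 1× O (H1) → no.
That gives 1 matching atom.

1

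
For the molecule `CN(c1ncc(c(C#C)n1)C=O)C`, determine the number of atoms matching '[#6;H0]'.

4

The query [#6;H0] means: any carbon with no attached hydrogen.
Check the 13 heavy atoms by environment: 2× n (aromatic, H0) → no; 3× c (aromatic, H0) → match; 1× c (aromatic, H1) → no; 1× N (H0) → no; 2× C (H3) → no; 2× C (H1) → no; 1× O (H0) → no; 1× C (H0) → match.
Summing the matching environments: 3 + 1 = 4 matching atoms.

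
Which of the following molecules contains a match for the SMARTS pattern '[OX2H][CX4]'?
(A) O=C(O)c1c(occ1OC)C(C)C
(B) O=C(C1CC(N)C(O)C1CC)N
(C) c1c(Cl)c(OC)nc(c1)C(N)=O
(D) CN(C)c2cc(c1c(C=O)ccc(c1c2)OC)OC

[OX2H][CX4] describes a hydroxyl oxygen bound to an sp3 (X4) carbon (an aliphatic alcohol).
(A) has a carboxylic acid group (-C(=O)OH) but the -OH is on a CX3 carbonyl carbon, not a CX4 carbon.
(B) contains a hydroxyl group (-OH), which satisfies every atom and bond constraint.
(C) has a methoxy ether (-OCH3) but the oxygen has H0 (ether), not H1.
(D) has a methoxy ether (-OCH3) but the oxygen has H0 (ether), not H1.
So the answer is (B).

B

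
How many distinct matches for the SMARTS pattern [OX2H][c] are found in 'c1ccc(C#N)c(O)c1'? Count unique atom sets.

[OX2H][c] is the SMARTS for a phenol: a hydroxyl oxygen attached to an aromatic carbon.
Exactly one fragment in the molecule meets all constraints, giving 1 match.

1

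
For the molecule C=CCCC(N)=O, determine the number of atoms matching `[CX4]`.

2

The query [CX4] means: C with X4: aliphatic carbon with exactly 4 total connections (bonds + H).
Check the 7 heavy atoms by environment: 2× C (X4) → match; 3× C (X3) → no; 1× O (X1) → no; 1× N (X3) → no.
That gives 2 matching atoms.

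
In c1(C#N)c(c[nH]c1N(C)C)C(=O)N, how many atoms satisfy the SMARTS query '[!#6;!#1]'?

The query [!#6;!#1] means: not carbon and not hydrogen — any heteroatom.
Check the 13 heavy atoms by environment: 1× n (aromatic) → match; 4× c (aromatic) → no; 4× C → no; 1× O → match; 3× N → match.
Summing the matching environments: 1 + 1 + 3 = 5 matching atoms.

5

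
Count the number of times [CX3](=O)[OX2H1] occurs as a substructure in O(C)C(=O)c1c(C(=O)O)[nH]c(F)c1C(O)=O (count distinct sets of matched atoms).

2

[CX3](=O)[OX2H1] is the SMARTS for a carboxylic acid: an sp2 carbon double-bonded to O and single-bonded to an -OH oxygen.
The molecule carries 2 separate instances of a carboxylic acid group (-C(=O)OH) meeting every constraint; each maps to a distinct set of atoms, giving 2 matches.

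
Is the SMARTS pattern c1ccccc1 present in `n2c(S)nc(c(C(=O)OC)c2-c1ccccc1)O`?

The pattern c1ccccc1 describes six aromatic carbons in a ring — a benzene ring.
The molecule carries a phenyl ring, whose atoms satisfy every constraint of the query, so the pattern matches.

Yes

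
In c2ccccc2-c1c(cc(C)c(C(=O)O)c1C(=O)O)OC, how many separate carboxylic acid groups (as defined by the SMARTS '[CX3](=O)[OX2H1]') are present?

2

[CX3](=O)[OX2H1] is the SMARTS for a carboxylic acid: an sp2 carbon double-bonded to O and single-bonded to an -OH oxygen.
The molecule carries 2 separate instances of a carboxylic acid group (-C(=O)OH) meeting every constraint; each maps to a distinct set of atoms, giving 2 matches.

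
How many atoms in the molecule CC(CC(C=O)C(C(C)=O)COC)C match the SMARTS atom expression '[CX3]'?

Check the 14 heavy atoms by environment: 9× C (X4) → no; 2× C (X3) → match; 2× O (X1) → no; 1× O (X2) → no.
That gives 2 matching atoms.

2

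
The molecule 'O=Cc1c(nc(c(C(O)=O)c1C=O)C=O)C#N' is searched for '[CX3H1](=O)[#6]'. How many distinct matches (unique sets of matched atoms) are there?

3

[CX3H1](=O)[#6] is the SMARTS for an aldehyde: an sp2 carbon with one H, double-bonded to O and single-bonded to carbon.
The molecule carries 3 separate instances of an aldehyde (-CHO) meeting every constraint; each maps to a distinct set of atoms, giving 3 matches.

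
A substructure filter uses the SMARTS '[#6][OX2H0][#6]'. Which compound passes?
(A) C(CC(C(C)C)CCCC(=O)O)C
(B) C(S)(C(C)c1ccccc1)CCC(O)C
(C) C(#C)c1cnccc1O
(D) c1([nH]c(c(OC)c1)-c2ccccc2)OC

D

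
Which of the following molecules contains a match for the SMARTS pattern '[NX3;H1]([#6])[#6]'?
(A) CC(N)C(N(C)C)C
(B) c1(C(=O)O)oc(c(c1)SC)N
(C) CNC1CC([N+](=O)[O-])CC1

[NX3;H1]([#6])[#6] describes a trivalent nitrogen with one H, bonded to two carbons (a secondary amine).
(A) has a dimethylamino group (-N(CH3)2) but the nitrogen has H0, not H1.
(B) has a primary amino group (-NH2) but the nitrogen has H2 and only one carbon neighbour.
(C) contains an N-methylamino group (-NHCH3), which satisfies every atom and bond constraint.
So the answer is (C).

C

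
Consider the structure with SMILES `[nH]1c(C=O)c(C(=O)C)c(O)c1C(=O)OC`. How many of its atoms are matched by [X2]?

The query [X2] means: any atom with exactly two total connections (bonds + H).
Check the 15 heavy atoms by environment: 1× n (aromatic, X3) → no; 4× c (aromatic, X3) → no; 2× O (X2) → match; 3× C (X3) → no; 3× O (X1) → no; 2× C (X4) → no.
That gives 2 matching atoms.

2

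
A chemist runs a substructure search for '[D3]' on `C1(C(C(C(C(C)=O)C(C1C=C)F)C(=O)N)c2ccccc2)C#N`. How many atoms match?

9

The query [D3] means: atom with exactly three heavy-atom neighbours.
Check the 23 heavy atoms by environment: 8× C (D3) → match; 2× O (D1) → no; 2× N (D1) → no; 2× C (D2) → no; 1× c (aromatic, D3) → match; 5× c (aromatic, D2) → no; 1× F (D1) → no; 2× C (D1) → no.
Summing the matching environments: 8 + 1 = 9 matching atoms.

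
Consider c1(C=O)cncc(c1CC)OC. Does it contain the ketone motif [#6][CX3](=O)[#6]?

No

The pattern [#6][CX3](=O)[#6] describes a carbonyl carbon (no H) flanked by two carbons — a ketone.
The closest candidate here is an aldehyde (-CHO), but the carbonyl carbon has H1, so it is not flanked by two carbons. No other fragment satisfies the full query, so there is no match.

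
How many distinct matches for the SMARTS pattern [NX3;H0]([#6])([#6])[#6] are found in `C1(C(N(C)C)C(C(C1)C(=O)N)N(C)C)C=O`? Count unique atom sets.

2

[NX3;H0]([#6])([#6])[#6] is the SMARTS for a tertiary amine: a trivalent nitrogen with no H, bonded to three carbons.
The molecule carries 2 separate instances of a dimethylamino group (-N(CH3)2) meeting every constraint; each maps to a distinct set of atoms, giving 2 matches.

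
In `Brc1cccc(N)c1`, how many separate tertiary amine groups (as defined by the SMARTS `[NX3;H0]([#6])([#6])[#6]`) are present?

0

[NX3;H0]([#6])([#6])[#6] is the SMARTS for a tertiary amine: a trivalent nitrogen with no H, bonded to three carbons.
The molecule has a primary amino group (-NH2), but the nitrogen has H2, not H0 with three carbons; nothing else fits, so there are 0 matches.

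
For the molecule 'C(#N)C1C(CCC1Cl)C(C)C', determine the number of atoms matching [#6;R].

5

The query [#6;R] means: carbon that is part of a ring.
Check the 11 heavy atoms by environment: 5× C (in 5-ring) → match; 1× Cl (acyclic) → no; 4× C (acyclic) → no; 1× N (acyclic) → no.
That gives 5 matching atoms.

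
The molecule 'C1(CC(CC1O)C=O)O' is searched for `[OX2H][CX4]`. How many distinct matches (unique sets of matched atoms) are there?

[OX2H][CX4] is the SMARTS for an aliphatic alcohol: a hydroxyl oxygen bound to an sp3 (X4) carbon.
The molecule carries 2 separate instances of a hydroxyl group (-OH) meeting every constraint; each maps to a distinct set of atoms, giving 2 matches.

2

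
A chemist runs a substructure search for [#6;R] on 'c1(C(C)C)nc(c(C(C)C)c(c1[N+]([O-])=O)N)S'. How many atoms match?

5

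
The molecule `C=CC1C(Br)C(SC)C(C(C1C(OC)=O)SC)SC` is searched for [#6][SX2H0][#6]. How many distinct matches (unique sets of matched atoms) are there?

3

[#6][SX2H0][#6] is the SMARTS for a thioether: an aliphatic sulfur bridging two carbons with no H on the sulfur.
The molecule carries 3 separate instances of a methylthio ether (-SCH3) meeting every constraint; each maps to a distinct set of atoms, giving 3 matches.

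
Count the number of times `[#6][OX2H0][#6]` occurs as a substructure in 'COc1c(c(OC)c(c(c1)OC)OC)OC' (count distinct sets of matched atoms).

5

[#6][OX2H0][#6] is the SMARTS for an ether: an aliphatic oxygen bridging two carbons with no H on the oxygen.
The molecule carries 5 separate instances of a methoxy ether (-OCH3) meeting every constraint; each maps to a distinct set of atoms, giving 5 matches.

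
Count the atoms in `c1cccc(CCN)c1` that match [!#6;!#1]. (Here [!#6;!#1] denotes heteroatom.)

1

The query [!#6;!#1] means: not carbon and not hydrogen — any heteroatom.
Check the 9 heavy atoms by environment: 2× C → no; 1× N → match; 6× c (aromatic) → no.
That gives 1 matching atom.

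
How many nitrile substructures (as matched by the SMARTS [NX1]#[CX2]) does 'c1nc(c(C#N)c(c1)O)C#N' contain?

[NX1]#[CX2] is the SMARTS for a nitrile: a nitrogen triple-bonded to a two-connected carbon.
The molecule carries 2 separate instances of a nitrile (-C#N) meeting every constraint; each maps to a distinct set of atoms, giving 2 matches.

2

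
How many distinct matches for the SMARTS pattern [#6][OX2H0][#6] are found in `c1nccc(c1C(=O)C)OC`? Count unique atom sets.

[#6][OX2H0][#6] is the SMARTS for an ether: an aliphatic oxygen bridging two carbons with no H on the oxygen.
Exactly one fragment in the molecule meets all constraints, giving 1 match.

1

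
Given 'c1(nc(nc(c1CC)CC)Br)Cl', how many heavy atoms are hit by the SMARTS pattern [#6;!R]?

4

The query [#6;!R] means: carbon not in any ring.
Check the 12 heavy atoms by environment: 2× n (aromatic, in 6-ring) → no; 4× c (aromatic, in 6-ring) → no; 1× Br (acyclic) → no; 4× C (acyclic) → match; 1× Cl (acyclic) → no.
That gives 4 matching atoms.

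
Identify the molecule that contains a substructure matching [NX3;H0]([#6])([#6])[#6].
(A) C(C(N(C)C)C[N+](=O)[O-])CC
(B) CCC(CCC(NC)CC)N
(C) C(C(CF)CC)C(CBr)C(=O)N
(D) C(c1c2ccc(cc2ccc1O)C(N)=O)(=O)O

A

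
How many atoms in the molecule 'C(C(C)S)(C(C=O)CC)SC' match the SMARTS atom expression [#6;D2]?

The query [#6;D2] means: any carbon bonded to exactly two heavy atoms.
Check the 11 heavy atoms by environment: 3× C (D1) → no; 2× C (D2) → match; 3× C (D3) → no; 1× S (D2) → no; 1× O (D1) → no; 1× S (D1) → no.
That gives 2 matching atoms.

2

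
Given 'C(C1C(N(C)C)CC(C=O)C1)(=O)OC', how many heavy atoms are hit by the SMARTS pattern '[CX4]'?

8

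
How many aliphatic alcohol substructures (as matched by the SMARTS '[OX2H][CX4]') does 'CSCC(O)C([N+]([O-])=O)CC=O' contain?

1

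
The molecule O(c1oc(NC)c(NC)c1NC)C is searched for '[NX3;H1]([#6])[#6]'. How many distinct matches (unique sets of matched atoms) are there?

3

[NX3;H1]([#6])[#6] is the SMARTS for a secondary amine: a trivalent nitrogen with one H, bonded to two carbons.
The molecule carries 3 separate instances of an N-methylamino group (-NHCH3) meeting every constraint; each maps to a distinct set of atoms, giving 3 matches.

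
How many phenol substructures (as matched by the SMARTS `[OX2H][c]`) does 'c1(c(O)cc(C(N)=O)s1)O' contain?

2

[OX2H][c] is the SMARTS for a phenol: a hydroxyl oxygen attached to an aromatic carbon.
The molecule carries 2 separate instances of a hydroxyl group (-OH) meeting every constraint; each maps to a distinct set of atoms, giving 2 matches.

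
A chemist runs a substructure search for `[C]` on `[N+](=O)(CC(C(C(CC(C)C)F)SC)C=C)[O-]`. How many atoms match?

11

Check the 16 heavy atoms by environment: 11× C → match; 1× N (charge +1) → no; 1× O (charge -1) → no; 1× O → no; 1× F → no; 1× S → no.
That gives 11 matching atoms.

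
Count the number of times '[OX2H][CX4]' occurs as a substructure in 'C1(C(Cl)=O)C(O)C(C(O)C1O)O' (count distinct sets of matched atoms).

4

[OX2H][CX4] is the SMARTS for an aliphatic alcohol: a hydroxyl oxygen bound to an sp3 (X4) carbon.
The molecule carries 4 separate instances of a hydroxyl group (-OH) meeting every constraint; each maps to a distinct set of atoms, giving 4 matches.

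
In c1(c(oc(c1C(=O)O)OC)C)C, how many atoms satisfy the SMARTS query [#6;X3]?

The query [#6;X3] means: any carbon (aromatic or not) with three total connections.
Check the 12 heavy atoms by environment: 1× o (aromatic, X2) → no; 4× c (aromatic, X3) → match; 1× C (X3) → match; 1× O (X1) → no; 2× O (X2) → no; 3× C (X4) → no.
Summing the matching environments: 4 + 1 = 5 matching atoms.

5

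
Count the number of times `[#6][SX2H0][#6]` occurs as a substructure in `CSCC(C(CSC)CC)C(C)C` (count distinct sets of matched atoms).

2

[#6][SX2H0][#6] is the SMARTS for a thioether: an aliphatic sulfur bridging two carbons with no H on the sulfur.
The molecule carries 2 separate instances of a methylthio ether (-SCH3) meeting every constraint; each maps to a distinct set of atoms, giving 2 matches.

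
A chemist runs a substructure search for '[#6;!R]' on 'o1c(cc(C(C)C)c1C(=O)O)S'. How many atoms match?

4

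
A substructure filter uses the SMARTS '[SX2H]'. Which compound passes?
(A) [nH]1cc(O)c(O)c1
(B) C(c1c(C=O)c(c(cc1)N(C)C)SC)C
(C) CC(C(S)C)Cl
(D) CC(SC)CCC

[SX2H] describes an aliphatic sulfur with two connections, one being H (a thiol).
(A) has a hydroxyl group (-OH) but it is an -OH, not an -SH.
(B) has a methylthio ether (-SCH3) but the sulfur has H0 (bonded to two carbons), not H1.
(C) contains a thiol (-SH), which satisfies every atom and bond constraint.
(D) has a methylthio ether (-SCH3) but the sulfur has H0 (bonded to two carbons), not H1.
So the answer is (C).

C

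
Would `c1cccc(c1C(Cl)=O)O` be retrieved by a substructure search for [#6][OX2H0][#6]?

No

The pattern [#6][OX2H0][#6] describes an aliphatic oxygen bridging two carbons with no H on the oxygen — an ether.
The closest candidate here is a hydroxyl group (-OH), but the oxygen has H1, not H0 bridging two carbons. No other fragment satisfies the full query, so there is no match.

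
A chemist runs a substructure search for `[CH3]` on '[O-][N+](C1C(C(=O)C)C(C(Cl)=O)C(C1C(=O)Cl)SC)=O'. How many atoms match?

2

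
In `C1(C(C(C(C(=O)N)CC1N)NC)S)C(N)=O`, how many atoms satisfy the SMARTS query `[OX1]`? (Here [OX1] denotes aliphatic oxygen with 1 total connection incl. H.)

2

The query [OX1] means: aliphatic oxygen with one total connection — typically a carbonyl =O or an oxide.
Check the 16 heavy atoms by environment: 7× C (X4) → no; 1× S (X2) → no; 2× C (X3) → no; 2× O (X1) → match; 4× N (X3) → no.
That gives 2 matching atoms.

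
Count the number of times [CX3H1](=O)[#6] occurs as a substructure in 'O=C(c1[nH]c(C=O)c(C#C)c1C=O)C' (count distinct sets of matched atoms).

2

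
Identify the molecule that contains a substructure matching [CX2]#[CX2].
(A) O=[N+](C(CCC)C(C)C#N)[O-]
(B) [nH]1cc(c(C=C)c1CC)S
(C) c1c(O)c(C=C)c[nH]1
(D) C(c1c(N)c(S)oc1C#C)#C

D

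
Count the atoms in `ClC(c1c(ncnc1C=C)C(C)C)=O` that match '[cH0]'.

3

The query [cH0] means: aromatic carbon with no attached hydrogen (substituted or ring-fusion).
Check the 14 heavy atoms by environment: 2× n (aromatic, H0) → no; 1× c (aromatic, H1) → no; 3× c (aromatic, H0) → match; 1× C (H0) → no; 1× O (H0) → no; 1× Cl (H0) → no; 2× C (H1) → no; 1× C (H2) → no; 2× C (H3) → no.
That gives 3 matching atoms.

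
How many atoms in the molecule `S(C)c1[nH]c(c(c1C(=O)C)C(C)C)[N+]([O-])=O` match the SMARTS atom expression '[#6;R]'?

4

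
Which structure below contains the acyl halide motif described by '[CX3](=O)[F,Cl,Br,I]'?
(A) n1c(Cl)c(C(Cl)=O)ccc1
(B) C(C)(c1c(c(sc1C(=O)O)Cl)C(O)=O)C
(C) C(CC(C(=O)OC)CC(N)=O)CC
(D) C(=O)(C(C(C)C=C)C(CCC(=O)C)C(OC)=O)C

A

[CX3](=O)[F,Cl,Br,I] describes a carbonyl carbon bonded to a halogen (an acyl halide).
(A) contains an acyl chloride (-C(=O)Cl), which satisfies every atom and bond constraint.
(B) has a chloro substituent but the Cl is not on a carbonyl carbon.
(C) has a methyl-ester group (-C(=O)OCH3) but the carbonyl is bonded to -O-C, not to a halogen.
(D) has a methyl-ester group (-C(=O)OCH3) but the carbonyl is bonded to -O-C, not to a halogen.
So the answer is (A).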